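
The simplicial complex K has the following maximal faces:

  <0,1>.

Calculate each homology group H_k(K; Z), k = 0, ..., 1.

K has 2 vertices, 1 edge.
rank ∂_0 = 0, rank ∂_1 = 1 ⇒ b_0 = 2 − 0 − 1 = 1; all invariant factors of ∂_1 are 1 so no torsion. So H_0 = Z.
rank ∂_1 = 1, rank ∂_2 = 0 ⇒ b_1 = 1 − 1 − 0 = 0. So H_1 = 0.

H_0 ≅ Z,  H_1 = 0.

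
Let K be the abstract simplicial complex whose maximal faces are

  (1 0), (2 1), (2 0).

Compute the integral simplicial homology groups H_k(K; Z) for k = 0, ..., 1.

K has 3 vertices, 3 edges.
rank ∂_0 = 0, rank ∂_1 = 2 ⇒ b_0 = 3 − 0 − 2 = 1; all invariant factors of ∂_1 are 1 so no torsion. So H_0 ≅ Z.
rank ∂_1 = 2, rank ∂_2 = 0 ⇒ b_1 = 3 − 2 − 0 = 1. So H_1 ≅ Z.

H_0 = Z,  H_1 = Z.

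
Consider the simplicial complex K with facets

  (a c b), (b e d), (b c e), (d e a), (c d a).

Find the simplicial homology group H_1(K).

We work with the vertex ordering a < b < c < d < e. The simplices of K, each written with vertices in increasing order, are:

  0-simplices (5): a, b, c, d, e
  1-simplices (10): ab, ac, ad, ae, bc, bd, be, cd, ce, de
  2-simplices (5): abc, acd, ade, bce, bde

Hence C_0 ≅ Z^5, C_1 ≅ Z^10, C_2 ≅ Z^5.

Boundary ∂_1: C_1 → C_0 is given by ∂[p,q] = [q] − [p]. For instance
  ∂bd = d − b.
The resulting 5×10 matrix has rank 4, and its Smith normal form has invariant factors (1,1,1,1).

The boundary map ∂_2: C_2 → C_1 sends each 2-simplex [p,q,r] to [q,r] − [p,r] + [p,q]. For instance
  ∂bde = de − be + bd,
  ∂acd = cd − ad + ac.
This gives a 10×5 integer matrix of rank 5; reducing to Smith normal form yields diagonal entries (1,1,1,1,1).

Now H_k = ker ∂_k / im ∂_{k+1}, so:

  H_1: rank ker ∂_1 − rank ∂_2 = (10 − 4) − 5 = 1, and the invariant factors of ∂_2 are all 1, so H_1 = Z.

H_1 = Z.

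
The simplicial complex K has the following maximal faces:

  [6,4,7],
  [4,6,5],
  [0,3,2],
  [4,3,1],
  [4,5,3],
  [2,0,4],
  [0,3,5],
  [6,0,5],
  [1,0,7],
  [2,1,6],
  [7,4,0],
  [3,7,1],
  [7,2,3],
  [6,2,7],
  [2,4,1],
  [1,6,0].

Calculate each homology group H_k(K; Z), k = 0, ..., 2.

H_0 = Z,  H_1 = Z^2,  H_2 = Z.

K has 8 vertices, 24 edges, 16 triangles.
rank ∂_0 = 0, rank ∂_1 = 7 ⇒ b_0 = 8 − 0 − 7 = 1; all invariant factors of ∂_1 are 1 so no torsion. So H_0 ≅ Z.
rank ∂_1 = 7, rank ∂_2 = 15 ⇒ b_1 = 24 − 7 − 15 = 2; all invariant factors of ∂_2 are 1 so no torsion. So H_1 ≅ Z^2.
rank ∂_2 = 15, rank ∂_3 = 0 ⇒ b_2 = 16 − 15 − 0 = 1. So H_2 ≅ Z.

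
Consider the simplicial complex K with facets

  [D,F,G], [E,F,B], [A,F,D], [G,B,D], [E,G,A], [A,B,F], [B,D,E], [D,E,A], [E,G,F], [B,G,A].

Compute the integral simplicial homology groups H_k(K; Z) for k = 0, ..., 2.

Order the vertices as A < B < D < E < F < G. Listing each simplex with vertices in this order, K has dimension 2 with simplices:

  0-simplices (6): A, B, D, E, F, G
  1-simplices (15): AB, AD, AE, AF, AG, BD, BE, BF, BG, DE, DF, DG, EF, EG, FG
  2-simplices (10): ABF, ABG, ADE, ADF, AEG, BDE, BDG, BEF, DFG, EFG

giving chain groups C_0 ≅ Z^6, C_1 ≅ Z^15, C_2 ≅ Z^10.

The boundary map ∂_1: C_1 → C_0 is given by ∂[p,q] = [q] − [p]. For instance
  ∂AD = D − A.
This gives a 6×15 integer matrix of rank 5; reducing to Smith normal form yields diagonal entries (1,1,1,1,1).

Boundary ∂_2: C_2 → C_1 acts by ∂[p,q,r] = [q,r] − [p,r] + [p,q]. For instance
  ∂ABF = BF − AF + AB,
  ∂AEG = EG − AG + AE.
The resulting 15×10 matrix has rank 10, and its Smith normal form has invariant factors (1,1,1,1,1,1,1,1,1,2).

From H_k ≅ ker(∂_k) / im(∂_{k+1}) we obtain:

  H_0: rank C_0 − rank ∂_1 = 6 − 5 = 1, and the invariant factors of ∂_1 are all 1, so H_0 = Z.
  H_1: rank ker ∂_1 − rank ∂_2 = (15 − 5) − 10 = 0, and ∂_2 has invariant factor 2 > 1, so H_1 = Z/2Z.
  H_2: rank ker ∂_2 − rank ∂_3 = (10 − 10) − 0 = 0, and there is no ∂_3, so H_2 = 0.

As a check, the Euler characteristic is 6 − 15 + 10 = 1, which agrees with 1 − 0 + 0 = 1.

H_0 = Z,  H_1 = Z/2Z,  H_2 = 0.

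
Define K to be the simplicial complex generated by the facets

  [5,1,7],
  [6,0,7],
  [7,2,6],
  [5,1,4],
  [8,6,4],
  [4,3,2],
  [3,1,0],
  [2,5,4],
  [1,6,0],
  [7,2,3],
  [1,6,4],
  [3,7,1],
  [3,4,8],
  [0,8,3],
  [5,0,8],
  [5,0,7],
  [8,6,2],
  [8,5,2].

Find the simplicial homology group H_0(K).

H_0 = Z.

We work with the vertex ordering 0 < 1 < 2 < 3 < 4 < 5 < 6 < 7 < 8. The simplices of K, each written with vertices in increasing order, are:

  0-simplices (9): [0], [1], [2], [3], [4], [5], [6], [7], [8]
  1-simplices (27): (27 of them)
  2-simplices (18): [0,1,3], [0,1,6], [0,3,8], [0,5,7], [0,5,8], [0,6,7], [1,3,7], [1,4,5], [1,4,6], [1,5,7], [2,3,4], [2,3,7], [2,4,5], [2,5,8], [2,6,7], [2,6,8], [3,4,8], [4,6,8]

giving chain groups C_0 ≅ Z^9, C_1 ≅ Z^27, C_2 ≅ Z^18.

The boundary map ∂_1: C_1 → C_0 sends each edge [p,q] (with p < q) to q − p. For instance
  ∂[6,8] = [8] − [6].
The 9×27 boundary matrix has rank 8 and Smith normal form diag(1,1,1,1,1,1,1,1).

The boundary map ∂_2: C_2 → C_1 sends each 2-simplex [p,q,r] to [q,r] − [p,r] + [p,q]. For instance
  ∂[4,6,8] = [6,8] − [4,8] + [4,6],
  ∂[0,5,7] = [5,7] − [0,7] + [0,5].
This gives a 27×18 integer matrix of rank 18; reducing to Smith normal form yields diagonal entries (1,1,1,1,1,1,1,1,1,1,1,1,1,1,1,1,1,2).

Computing H_k = (kernel of ∂_k) / (image of ∂_{k+1}):

  H_0: rank C_0 − rank ∂_1 = 9 − 8 = 1, and the invariant factors of ∂_1 are all 1, so H_0 = Z.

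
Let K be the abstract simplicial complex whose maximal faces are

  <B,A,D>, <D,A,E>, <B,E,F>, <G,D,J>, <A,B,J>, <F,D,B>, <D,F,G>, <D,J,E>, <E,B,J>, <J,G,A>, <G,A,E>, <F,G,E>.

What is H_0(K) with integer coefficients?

Order the vertices as A < B < D < E < F < G < J. Listing each simplex with vertices in this order, K has dimension 2 with simplices:

  0-simplices (7): A, B, D, E, F, G, J
  1-simplices (18): AB, AD, AE, AG, AJ, BD, BE, BF, BJ, DE, DF, DG, DJ, EF, EG, EJ, FG, GJ
  2-simplices (12): ABD, ABJ, ADE, AEG, AGJ, BDF, BEF, BEJ, DEJ, DFG, DGJ, EFG

giving chain groups C_0 ≅ Z^7, C_1 ≅ Z^18, C_2 ≅ Z^12.

∂_1: C_1 → C_0 maps an edge to its endpoints' difference, ∂[p,q] = q − p. For instance
  ∂AE = E − A.
The resulting 7×18 matrix has rank 6, and its Smith normal form has invariant factors (1,1,1,1,1,1).

Boundary ∂_2: C_2 → C_1 sends each 2-simplex [p,q,r] to [q,r] − [p,r] + [p,q]. For instance
  ∂AGJ = GJ − AJ + AG,
  ∂EFG = FG − EG + EF.
The 18×12 boundary matrix has rank 12 and Smith normal form diag(1,1,1,1,1,1,1,1,1,1,1,2).

Computing H_k = (kernel of ∂_k) / (image of ∂_{k+1}):

  H_0: rank C_0 − rank ∂_1 = 7 − 6 = 1, and the invariant factors of ∂_1 are all 1, so H_0 = Z.

H_0 ≅ Z.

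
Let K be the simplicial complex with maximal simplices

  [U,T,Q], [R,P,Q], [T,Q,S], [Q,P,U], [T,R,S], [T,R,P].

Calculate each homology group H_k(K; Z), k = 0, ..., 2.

We work with the vertex ordering P < Q < R < S < T < U. The simplices of K, each written with vertices in increasing order, are:

  0-simplices (6): P, Q, R, S, T, U
  1-simplices (12): PQ, PR, PT, PU, QR, QS, QT, QU, RS, RT, ST, TU
  2-simplices (6): PQR, PQU, PRT, QST, QTU, RST

giving chain groups C_0 ≅ Z^6, C_1 ≅ Z^12, C_2 ≅ Z^6.

Boundary ∂_1: C_1 → C_0 is given by ∂[p,q] = [q] − [p].
The resulting 6×12 matrix has rank 5, and its Smith normal form has invariant factors (1,1,1,1,1).

Boundary ∂_2: C_2 → C_1 acts by ∂[p,q,r] = [q,r] − [p,r] + [p,q]. For instance
  ∂QST = ST − QT + QS,
  ∂QTU = TU − QU + QT.
The 12×6 boundary matrix has rank 6 and Smith normal form diag(1,1,1,1,1,1).

From H_k ≅ ker(∂_k) / im(∂_{k+1}) we obtain:

  H_0: rank C_0 − rank ∂_1 = 6 − 5 = 1, and the invariant factors of ∂_1 are all 1, so H_0 ≅ Z.
  H_1: rank ker ∂_1 − rank ∂_2 = (12 − 5) − 6 = 1, and the invariant factors of ∂_2 are all 1, so H_1 ≅ Z.
  H_2: rank ker ∂_2 − rank ∂_3 = (6 − 6) − 0 = 0, and there is no ∂_3, so H_2 ≅ 0.

H_0 ≅ Z,  H_1 ≅ Z,  H_2 = 0.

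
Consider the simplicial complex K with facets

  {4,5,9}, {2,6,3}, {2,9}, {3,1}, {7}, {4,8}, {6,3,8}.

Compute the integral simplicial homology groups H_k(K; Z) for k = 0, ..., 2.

H_0 ≅ Z^2,  H_1 ≅ Z,  H_2 = 0.

Take the total order 1 < 2 < 3 < 4 < 5 < 6 < 7 < 8 < 9 on the vertex set. Then K (dimension 2) consists of the simplices:

  0-simplices (9): [1], [2], [3], [4], [5], [6], [7], [8], [9]
  1-simplices (11): [1,3], [2,3], [2,6], [2,9], [3,6], [3,8], [4,5], [4,8], [4,9], [5,9], [6,8]
  2-simplices (3): [2,3,6], [3,6,8], [4,5,9]

giving chain groups C_0 ≅ Z^9, C_1 ≅ Z^11, C_2 ≅ Z^3.

The boundary map ∂_1: C_1 → C_0 maps an edge to its endpoints' difference, ∂[p,q] = q − p.
This gives a 9×11 integer matrix of rank 7; reducing to Smith normal form yields diagonal entries (1,1,1,1,1,1,1).

Boundary ∂_2: C_2 → C_1 maps a triangle to the signed sum of its edges. For instance
  ∂[2,3,6] = [3,6] − [2,6] + [2,3],
  ∂[4,5,9] = [5,9] − [4,9] + [4,5].
As a 11×3 matrix over Z this has rank 3, with invariant factors (1,1,1).

Reading off H_k = ker ∂_k / im ∂_{k+1}:

  H_0: rank C_0 − rank ∂_1 = 9 − 7 = 2, and the invariant factors of ∂_1 are all 1, so H_0 ≅ Z^2.
  H_1: rank ker ∂_1 − rank ∂_2 = (11 − 7) − 3 = 1, and the invariant factors of ∂_2 are all 1, so H_1 ≅ Z.
  H_2: rank ker ∂_2 − rank ∂_3 = (3 − 3) − 0 = 0, and there is no ∂_3, so H_2 ≅ 0.

As a check, the Euler characteristic is 9 − 11 + 3 = 1, which agrees with 2 − 1 + 0 = 1.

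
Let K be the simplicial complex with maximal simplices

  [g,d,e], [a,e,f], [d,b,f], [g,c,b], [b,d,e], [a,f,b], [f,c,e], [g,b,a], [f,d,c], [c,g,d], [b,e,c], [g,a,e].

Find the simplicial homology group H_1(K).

K has 7 vertices, 18 edges, 12 triangles.
rank ∂_1 = 6, rank ∂_2 = 12 ⇒ b_1 = 18 − 6 − 12 = 0; ∂_2 has invariant factor(s) [2] giving torsion. So H_1 = Z/2Z.

H_1 = Z/2Z.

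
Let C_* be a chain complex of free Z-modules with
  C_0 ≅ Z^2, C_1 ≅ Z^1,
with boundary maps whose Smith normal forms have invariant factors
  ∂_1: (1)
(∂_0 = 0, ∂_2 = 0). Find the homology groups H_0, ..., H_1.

H_0 = Z,  H_1 = 0.

H_0: b_0 = 2 − 0 − 1 = 1; torsion from ∂_1 factors > 1: none. So H_0 = Z.
H_1: b_1 = 1 − 1 − 0 = 0; torsion from ∂_2 factors > 1: none. So H_1 = 0.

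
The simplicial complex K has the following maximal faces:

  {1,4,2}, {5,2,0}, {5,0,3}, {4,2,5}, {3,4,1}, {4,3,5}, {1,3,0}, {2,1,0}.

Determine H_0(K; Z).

H_0 ≅ Z.

Fix the vertex order 0 < 1 < 2 < 3 < 4 < 5 and write every simplex with vertices in increasing order. Then dim K = 2 and the simplices of K are:

  0-simplices (6): [0], [1], [2], [3], [4], [5]
  1-simplices (12): [0,1], [0,2], [0,3], [0,5], [1,2], [1,3], [1,4], [2,4], [2,5], [3,4], [3,5], [4,5]
  2-simplices (8): [0,1,2], [0,1,3], [0,2,5], [0,3,5], [1,2,4], [1,3,4], [2,4,5], [3,4,5]

Hence C_0 ≅ Z^6, C_1 ≅ Z^12, C_2 ≅ Z^8.

∂_1: C_1 → C_0 maps an edge to its endpoints' difference, ∂[p,q] = q − p.
The 6×12 boundary matrix has rank 5 and Smith normal form diag(1,1,1,1,1).

Boundary ∂_2: C_2 → C_1 sends each 2-simplex [p,q,r] to [q,r] − [p,r] + [p,q]. For instance
  ∂[2,4,5] = [4,5] − [2,5] + [2,4],
  ∂[0,1,2] = [1,2] − [0,2] + [0,1].
The 12×8 boundary matrix has rank 7 and Smith normal form diag(1,1,1,1,1,1,1).

Now H_k = ker ∂_k / im ∂_{k+1}, so:

  H_0: rank C_0 − rank ∂_1 = 6 − 5 = 1, and the invariant factors of ∂_1 are all 1, so H_0 ≅ Z.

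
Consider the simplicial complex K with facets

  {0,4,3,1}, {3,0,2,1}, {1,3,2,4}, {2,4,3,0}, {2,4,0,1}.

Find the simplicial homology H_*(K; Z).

H_0 = Z,  H_1 = 0,  H_2 = 0,  H_3 = Z.

Order the vertices as 0 < 1 < 2 < 3 < 4. Listing each simplex with vertices in this order, K has dimension 3 with simplices:

  0-simplices (5): [0], [1], [2], [3], [4]
  1-simplices (10): [0,1], [0,2], [0,3], [0,4], [1,2], [1,3], [1,4], [2,3], [2,4], [3,4]
  2-simplices (10): [0,1,2], [0,1,3], [0,1,4], [0,2,3], [0,2,4], [0,3,4], [1,2,3], [1,2,4], [1,3,4], [2,3,4]
  3-simplices (5): [0,1,2,3], [0,1,2,4], [0,1,3,4], [0,2,3,4], [1,2,3,4]

so the chain groups are C_0 ≅ Z^5, C_1 ≅ Z^10, C_2 ≅ Z^10, C_3 ≅ Z^5.

The boundary map ∂_1: C_1 → C_0 is given by ∂[p,q] = [q] − [p]. For instance
  ∂[2,4] = [4] − [2].
As a 5×10 matrix over Z this has rank 4, with invariant factors (1,1,1,1).

The boundary map ∂_2: C_2 → C_1 maps a triangle to the signed sum of its edges. For instance
  ∂[0,1,2] = [1,2] − [0,2] + [0,1],
  ∂[0,1,3] = [1,3] − [0,3] + [0,1].
The resulting 10×10 matrix has rank 6, and its Smith normal form has invariant factors (1,1,1,1,1,1).

Boundary ∂_3: C_3 → C_2 sends each 3-simplex σ to the alternating sum Σ_i (−1)^i (σ with its i-th vertex removed). For instance
  ∂[1,2,3,4] = [2,3,4] − [1,3,4] + [1,2,4] − [1,2,3],
  ∂[0,2,3,4] = [2,3,4] − [0,3,4] + [0,2,4] − [0,2,3].
As a 10×5 matrix over Z this has rank 4, with invariant factors (1,1,1,1).

Now H_k = ker ∂_k / im ∂_{k+1}, so:

  H_0: rank C_0 − rank ∂_1 = 5 − 4 = 1, and the invariant factors of ∂_1 are all 1, so H_0 ≅ Z.
  H_1: rank ker ∂_1 − rank ∂_2 = (10 − 4) − 6 = 0, and the invariant factors of ∂_2 are all 1, so H_1 ≅ 0.
  H_2: rank ker ∂_2 − rank ∂_3 = (10 − 6) − 4 = 0, and the invariant factors of ∂_3 are all 1, so H_2 ≅ 0.
  H_3: rank ker ∂_3 − rank ∂_4 = (5 − 4) − 0 = 1, and there is no ∂_4, so H_3 ≅ Z.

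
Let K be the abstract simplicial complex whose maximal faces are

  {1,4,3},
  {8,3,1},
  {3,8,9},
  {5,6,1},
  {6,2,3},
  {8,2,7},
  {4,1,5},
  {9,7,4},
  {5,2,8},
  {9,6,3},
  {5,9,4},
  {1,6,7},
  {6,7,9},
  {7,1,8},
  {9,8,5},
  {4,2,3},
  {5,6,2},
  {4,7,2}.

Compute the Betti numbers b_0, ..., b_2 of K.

b_0 = 1, b_1 = 2, b_2 = 1.

Take the total order 1 < 2 < 3 < 4 < 5 < 6 < 7 < 8 < 9 on the vertex set. Then K (dimension 2) consists of the simplices:

  0-simplices (9): [1], [2], [3], [4], [5], [6], [7], [8], [9]
  1-simplices (27): (27 of them)
  2-simplices (18): [1,3,4], [1,3,8], [1,4,5], [1,5,6], [1,6,7], [1,7,8], [2,3,4], [2,3,6], [2,4,7], [2,5,6], [2,5,8], [2,7,8], [3,6,9], [3,8,9], [4,5,9], [4,7,9], [5,8,9], [6,7,9]

Hence C_0 ≅ Z^9, C_1 ≅ Z^27, C_2 ≅ Z^18.

The boundary map ∂_1: C_1 → C_0 maps an edge to its endpoints' difference, ∂[p,q] = q − p. For instance
  ∂[1,6] = [6] − [1].
This gives a 9×27 integer matrix of rank 8; reducing to Smith normal form yields diagonal entries (1,1,1,1,1,1,1,1).

Boundary ∂_2: C_2 → C_1 sends each 2-simplex [p,q,r] to [q,r] − [p,r] + [p,q]. For instance
  ∂[2,5,8] = [5,8] − [2,8] + [2,5],
  ∂[2,4,7] = [4,7] − [2,7] + [2,4].
The 27×18 boundary matrix has rank 17 and Smith normal form diag(1,1,1,1,1,1,1,1,1,1,1,1,1,1,1,1,1).

From H_k ≅ ker(∂_k) / im(∂_{k+1}) we obtain:

  H_0: rank C_0 − rank ∂_1 = 9 − 8 = 1, and the invariant factors of ∂_1 are all 1, so H_0 ≅ Z.
  H_1: rank ker ∂_1 − rank ∂_2 = (27 − 8) − 17 = 2, and the invariant factors of ∂_2 are all 1, so H_1 ≅ Z^2.
  H_2: rank ker ∂_2 − rank ∂_3 = (18 − 17) − 0 = 1, and there is no ∂_3, so H_2 ≅ Z.

(K is a triangulation of the torus T^2.)

Hence the Betti numbers are b_0 = 1, b_1 = 2, b_2 = 1.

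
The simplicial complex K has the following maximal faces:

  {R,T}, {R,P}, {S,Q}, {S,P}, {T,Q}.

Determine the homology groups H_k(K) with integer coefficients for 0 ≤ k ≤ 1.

H_0 ≅ Z,  H_1 ≅ Z.

Take the total order P < Q < R < S < T on the vertex set. Then K (dimension 1) consists of the simplices:

  0-simplices (5): P, Q, R, S, T
  1-simplices (5): PR, PS, QS, QT, RT

Hence C_0 ≅ Z^5, C_1 ≅ Z^5.

Boundary ∂_1: C_1 → C_0 is given by ∂[p,q] = [q] − [p].
The resulting 5×5 matrix has rank 4, and its Smith normal form has invariant factors (1,1,1,1).

Now H_k = ker ∂_k / im ∂_{k+1}, so:

  H_0: rank C_0 − rank ∂_1 = 5 − 4 = 1, and the invariant factors of ∂_1 are all 1, so H_0 = Z.
  H_1: rank ker ∂_1 − rank ∂_2 = (5 − 4) − 0 = 1, and there is no ∂_2, so H_1 = Z.

(K is a triangulation of the circle S^1.)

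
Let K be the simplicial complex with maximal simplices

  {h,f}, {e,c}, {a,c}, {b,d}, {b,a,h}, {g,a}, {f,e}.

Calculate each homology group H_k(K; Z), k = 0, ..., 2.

We work with the vertex ordering a < b < c < d < e < f < g < h. The simplices of K, each written with vertices in increasing order, are:

  0-simplices (8): a, b, c, d, e, f, g, h
  1-simplices (9): ab, ac, ag, ah, bd, bh, ce, ef, fh
  2-simplices (1): abh

Hence C_0 ≅ Z^8, C_1 ≅ Z^9, C_2 ≅ Z^1.

Boundary ∂_1: C_1 → C_0 maps an edge to its endpoints' difference, ∂[p,q] = q − p. For instance
  ∂ab = b − a.
As a 8×9 matrix over Z this has rank 7, with invariant factors (1,1,1,1,1,1,1).

The boundary map ∂_2: C_2 → C_1 sends each 2-simplex [p,q,r] to [q,r] − [p,r] + [p,q]. For instance
  ∂abh = bh − ah + ab.
This gives a 9×1 integer matrix of rank 1; reducing to Smith normal form yields diagonal entries (1).

Computing H_k = (kernel of ∂_k) / (image of ∂_{k+1}):

  H_0: rank C_0 − rank ∂_1 = 8 − 7 = 1, and the invariant factors of ∂_1 are all 1, so H_0 ≅ Z.
  H_1: rank ker ∂_1 − rank ∂_2 = (9 − 7) − 1 = 1, and the invariant factors of ∂_2 are all 1, so H_1 ≅ Z.
  H_2: rank ker ∂_2 − rank ∂_3 = (1 − 1) − 0 = 0, and there is no ∂_3, so H_2 ≅ 0.

H_0 = Z,  H_1 = Z,  H_2 = 0.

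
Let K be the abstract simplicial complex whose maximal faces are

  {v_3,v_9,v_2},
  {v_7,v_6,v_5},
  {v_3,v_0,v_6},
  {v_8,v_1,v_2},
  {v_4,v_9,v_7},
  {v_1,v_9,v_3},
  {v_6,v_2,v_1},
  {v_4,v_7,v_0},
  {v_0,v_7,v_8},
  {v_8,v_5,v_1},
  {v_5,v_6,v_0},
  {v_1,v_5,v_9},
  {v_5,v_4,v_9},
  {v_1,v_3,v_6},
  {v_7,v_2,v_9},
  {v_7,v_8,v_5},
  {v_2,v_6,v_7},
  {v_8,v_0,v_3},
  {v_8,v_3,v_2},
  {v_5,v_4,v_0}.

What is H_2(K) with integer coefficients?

H_2 ≅ 0.

Order the vertices as v_0 < v_1 < v_2 < v_3 < v_4 < v_5 < v_6 < v_7 < v_8 < v_9. Listing each simplex with vertices in this order, K has dimension 2 with simplices:

  0-simplices (10): [v_0], [v_1], [v_2], [v_3], [v_4], [v_5], [v_6], [v_7], [v_8], [v_9]
  1-simplices (30): (30 of them)
  2-simplices (20): (20 of them)

Hence C_0 ≅ Z^10, C_1 ≅ Z^30, C_2 ≅ Z^20.

Boundary ∂_1: C_1 → C_0 sends each edge [p,q] (with p < q) to q − p. For instance
  ∂[v_5,v_8] = [v_8] − [v_5].
This gives a 10×30 integer matrix of rank 9; reducing to Smith normal form yields diagonal entries (1,1,1,1,1,1,1,1,1).

∂_2: C_2 → C_1 acts by ∂[p,q,r] = [q,r] − [p,r] + [p,q]. For instance
  ∂[v_5,v_7,v_8] = [v_7,v_8] − [v_5,v_8] + [v_5,v_7],
  ∂[v_1,v_2,v_8] = [v_2,v_8] − [v_1,v_8] + [v_1,v_2].
The resulting 30×20 matrix has rank 20, and its Smith normal form has invariant factors (1,1,1,1,1,1,1,1,1,1,1,1,1,1,1,1,1,1,1,2).

Reading off H_k = ker ∂_k / im ∂_{k+1}:

  H_2: rank ker ∂_2 − rank ∂_3 = (20 − 20) − 0 = 0, and there is no ∂_3, so H_2 ≅ 0.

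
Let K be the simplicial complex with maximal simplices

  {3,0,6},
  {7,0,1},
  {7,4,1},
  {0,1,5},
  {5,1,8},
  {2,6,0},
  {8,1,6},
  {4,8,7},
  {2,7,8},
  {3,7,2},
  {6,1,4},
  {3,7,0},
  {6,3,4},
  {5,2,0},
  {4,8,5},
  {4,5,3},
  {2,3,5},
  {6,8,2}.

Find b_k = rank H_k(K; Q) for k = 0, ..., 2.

b_0 = 1, b_1 = 1, b_2 = 0.

We work with the vertex ordering 0 < 1 < 2 < 3 < 4 < 5 < 6 < 7 < 8. The simplices of K, each written with vertices in increasing order, are:

  0-simplices (9): [0], [1], [2], [3], [4], [5], [6], [7], [8]
  1-simplices (27): (27 of them)
  2-simplices (18): [0,1,5], [0,1,7], [0,2,5], [0,2,6], [0,3,6], [0,3,7], [1,4,6], [1,4,7], [1,5,8], [1,6,8], [2,3,5], [2,3,7], [2,6,8], [2,7,8], [3,4,5], [3,4,6], [4,5,8], [4,7,8]

so the chain groups are C_0 ≅ Z^9, C_1 ≅ Z^27, C_2 ≅ Z^18.

The boundary map ∂_1: C_1 → C_0 is given by ∂[p,q] = [q] − [p].
The 9×27 boundary matrix has rank 8 and Smith normal form diag(1,1,1,1,1,1,1,1).

Boundary ∂_2: C_2 → C_1 sends each 2-simplex [p,q,r] to [q,r] − [p,r] + [p,q]. For instance
  ∂[0,3,6] = [3,6] − [0,6] + [0,3],
  ∂[1,4,6] = [4,6] − [1,6] + [1,4].
This gives a 27×18 integer matrix of rank 18; reducing to Smith normal form yields diagonal entries (1,1,1,1,1,1,1,1,1,1,1,1,1,1,1,1,1,2).

Now H_k = ker ∂_k / im ∂_{k+1}, so:

  H_0: rank C_0 − rank ∂_1 = 9 − 8 = 1, and the invariant factors of ∂_1 are all 1, so H_0 = Z.
  H_1: rank ker ∂_1 − rank ∂_2 = (27 − 8) − 18 = 1, and ∂_2 has invariant factor 2 > 1, so H_1 = Z ⊕ Z/2.
  H_2: rank ker ∂_2 − rank ∂_3 = (18 − 18) − 0 = 0, and there is no ∂_3, so H_2 = 0.

Hence the Betti numbers are b_0 = 1, b_1 = 1, b_2 = 0.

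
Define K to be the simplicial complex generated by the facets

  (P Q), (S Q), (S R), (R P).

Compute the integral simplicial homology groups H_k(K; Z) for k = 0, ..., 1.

H_0 = Z,  H_1 = Z.

Take the total order P < Q < R < S on the vertex set. Then K (dimension 1) consists of the simplices:

  0-simplices (4): P, Q, R, S
  1-simplices (4): PQ, PR, QS, RS

so the chain groups are C_0 ≅ Z^4, C_1 ≅ Z^4.

Boundary ∂_1: C_1 → C_0 is given by ∂[p,q] = [q] − [p]. For instance
  ∂PQ = Q − P.
As a 4×4 matrix over Z this has rank 3, with invariant factors (1,1,1).

Now H_k = ker ∂_k / im ∂_{k+1}, so:

  H_0: rank C_0 − rank ∂_1 = 4 − 3 = 1, and the invariant factors of ∂_1 are all 1, so H_0 ≅ Z.
  H_1: rank ker ∂_1 − rank ∂_2 = (4 − 3) − 0 = 1, and there is no ∂_2, so H_1 ≅ Z.

As a check, the Euler characteristic is 4 − 4 = 0, which agrees with 1 − 1 = 0.
(K is a triangulation of the circle S^1.)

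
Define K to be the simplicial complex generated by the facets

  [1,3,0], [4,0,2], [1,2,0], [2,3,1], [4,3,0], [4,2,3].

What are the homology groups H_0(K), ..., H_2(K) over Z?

Take the total order 0 < 1 < 2 < 3 < 4 on the vertex set. Then K (dimension 2) consists of the simplices:

  0-simplices (5): [0], [1], [2], [3], [4]
  1-simplices (9): [0,1], [0,2], [0,3], [0,4], [1,2], [1,3], [2,3], [2,4], [3,4]
  2-simplices (6): [0,1,2], [0,1,3], [0,2,4], [0,3,4], [1,2,3], [2,3,4]

Hence C_0 ≅ Z^5, C_1 ≅ Z^9, C_2 ≅ Z^6.

The boundary map ∂_1: C_1 → C_0 sends each edge [p,q] (with p < q) to q − p.
As a 5×9 matrix over Z this has rank 4, with invariant factors (1,1,1,1).

Boundary ∂_2: C_2 → C_1 maps a triangle to the signed sum of its edges. For instance
  ∂[0,3,4] = [3,4] − [0,4] + [0,3],
  ∂[0,2,4] = [2,4] − [0,4] + [0,2].
The 9×6 boundary matrix has rank 5 and Smith normal form diag(1,1,1,1,1).

Reading off H_k = ker ∂_k / im ∂_{k+1}:

  H_0: rank C_0 − rank ∂_1 = 5 − 4 = 1, and the invariant factors of ∂_1 are all 1, so H_0 = Z.
  H_1: rank ker ∂_1 − rank ∂_2 = (9 − 4) − 5 = 0, and the invariant factors of ∂_2 are all 1, so H_1 = 0.
  H_2: rank ker ∂_2 − rank ∂_3 = (6 − 5) − 0 = 1, and there is no ∂_3, so H_2 = Z.

As a check, the Euler characteristic is 5 − 9 + 6 = 2, which agrees with 1 − 0 + 1 = 2.
(K is a triangulation of the 2-sphere S^2.)

H_0 ≅ Z,  H_1 = 0,  H_2 ≅ Z.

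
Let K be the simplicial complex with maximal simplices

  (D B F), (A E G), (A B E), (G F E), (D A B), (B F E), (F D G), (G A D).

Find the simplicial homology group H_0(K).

H_0 ≅ Z.

We work with the vertex ordering A < B < D < E < F < G. The simplices of K, each written with vertices in increasing order, are:

  0-simplices (6): A, B, D, E, F, G
  1-simplices (12): AB, AD, AE, AG, BD, BE, BF, DF, DG, EF, EG, FG
  2-simplices (8): ABD, ABE, ADG, AEG, BDF, BEF, DFG, EFG

giving chain groups C_0 ≅ Z^6, C_1 ≅ Z^12, C_2 ≅ Z^8.

Boundary ∂_1: C_1 → C_0 maps an edge to its endpoints' difference, ∂[p,q] = q − p.
The 6×12 boundary matrix has rank 5 and Smith normal form diag(1,1,1,1,1).

∂_2: C_2 → C_1 acts by ∂[p,q,r] = [q,r] − [p,r] + [p,q]. For instance
  ∂BDF = DF − BF + BD,
  ∂AEG = EG − AG + AE.
As a 12×8 matrix over Z this has rank 7, with invariant factors (1,1,1,1,1,1,1).

Now H_k = ker ∂_k / im ∂_{k+1}, so:

  H_0: rank C_0 − rank ∂_1 = 6 − 5 = 1, and the invariant factors of ∂_1 are all 1, so H_0 ≅ Z.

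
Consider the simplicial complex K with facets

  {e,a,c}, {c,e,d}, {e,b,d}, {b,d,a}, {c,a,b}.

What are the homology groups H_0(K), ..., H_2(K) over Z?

H_0 = Z,  H_1 = Z,  H_2 = 0.

Take the total order a < b < c < d < e on the vertex set. Then K (dimension 2) consists of the simplices:

  0-simplices (5): a, b, c, d, e
  1-simplices (10): ab, ac, ad, ae, bc, bd, be, cd, ce, de
  2-simplices (5): abc, abd, ace, bde, cde

so the chain groups are C_0 ≅ Z^5, C_1 ≅ Z^10, C_2 ≅ Z^5.

Boundary ∂_1: C_1 → C_0 is given by ∂[p,q] = [q] − [p].
The 5×10 boundary matrix has rank 4 and Smith normal form diag(1,1,1,1).

∂_2: C_2 → C_1 acts by ∂[p,q,r] = [q,r] − [p,r] + [p,q]. For instance
  ∂abc = bc − ac + ab,
  ∂bde = de − be + bd.
This gives a 10×5 integer matrix of rank 5; reducing to Smith normal form yields diagonal entries (1,1,1,1,1).

From H_k ≅ ker(∂_k) / im(∂_{k+1}) we obtain:

  H_0: rank C_0 − rank ∂_1 = 5 − 4 = 1, and the invariant factors of ∂_1 are all 1, so H_0 = Z.
  H_1: rank ker ∂_1 − rank ∂_2 = (10 − 4) − 5 = 1, and the invariant factors of ∂_2 are all 1, so H_1 = Z.
  H_2: rank ker ∂_2 − rank ∂_3 = (5 − 5) − 0 = 0, and there is no ∂_3, so H_2 = 0.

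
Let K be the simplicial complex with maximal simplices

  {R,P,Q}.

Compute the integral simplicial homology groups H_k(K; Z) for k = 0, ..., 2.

H_0 = Z,  H_1 = 0,  H_2 = 0.

K has 3 vertices, 3 edges, 1 triangle.
rank ∂_0 = 0, rank ∂_1 = 2 ⇒ b_0 = 3 − 0 − 2 = 1; all invariant factors of ∂_1 are 1 so no torsion. So H_0 = Z.
rank ∂_1 = 2, rank ∂_2 = 1 ⇒ b_1 = 3 − 2 − 1 = 0; all invariant factors of ∂_2 are 1 so no torsion. So H_1 = 0.
rank ∂_2 = 1, rank ∂_3 = 0 ⇒ b_2 = 1 − 1 − 0 = 0. So H_2 = 0.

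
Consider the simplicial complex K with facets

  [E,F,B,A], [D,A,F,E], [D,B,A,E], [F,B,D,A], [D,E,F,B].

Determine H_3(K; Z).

H_3 = Z.

We work with the vertex ordering A < B < D < E < F. The simplices of K, each written with vertices in increasing order, are:

  0-simplices (5): A, B, D, E, F
  1-simplices (10): AB, AD, AE, AF, BD, BE, BF, DE, DF, EF
  2-simplices (10): ABD, ABE, ABF, ADE, ADF, AEF, BDE, BDF, BEF, DEF
  3-simplices (5): ABDE, ABDF, ABEF, ADEF, BDEF

so the chain groups are C_0 ≅ Z^5, C_1 ≅ Z^10, C_2 ≅ Z^10, C_3 ≅ Z^5.

Boundary ∂_1: C_1 → C_0 is given by ∂[p,q] = [q] − [p].
The 5×10 boundary matrix has rank 4 and Smith normal form diag(1,1,1,1).

∂_2: C_2 → C_1 maps a triangle to the signed sum of its edges. For instance
  ∂AEF = EF − AF + AE,
  ∂ABE = BE − AE + AB.
As a 10×10 matrix over Z this has rank 6, with invariant factors (1,1,1,1,1,1).

Boundary ∂_3: C_3 → C_2 sends each 3-simplex σ to the alternating sum Σ_i (−1)^i (σ with its i-th vertex removed). For instance
  ∂BDEF = DEF − BEF + BDF − BDE,
  ∂ABDE = BDE − ADE + ABE − ABD.
The resulting 10×5 matrix has rank 4, and its Smith normal form has invariant factors (1,1,1,1).

Reading off H_k = ker ∂_k / im ∂_{k+1}:

  H_3: rank ker ∂_3 − rank ∂_4 = (5 − 4) − 0 = 1, and there is no ∂_4, so H_3 = Z.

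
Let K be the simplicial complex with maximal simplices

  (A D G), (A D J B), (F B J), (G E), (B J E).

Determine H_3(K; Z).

H_3 ≅ 0.

Fix the vertex order A < B < D < E < F < G < J and write every simplex with vertices in increasing order. Then dim K = 3 and the simplices of K are:

  0-simplices (7): A, B, D, E, F, G, J
  1-simplices (13): AB, AD, AG, AJ, BD, BE, BF, BJ, DG, DJ, EG, EJ, FJ
  2-simplices (7): ABD, ABJ, ADG, ADJ, BDJ, BEJ, BFJ
  3-simplices (1): ABDJ

giving chain groups C_0 ≅ Z^7, C_1 ≅ Z^13, C_2 ≅ Z^7, C_3 ≅ Z^1.

The boundary map ∂_1: C_1 → C_0 sends each edge [p,q] (with p < q) to q − p. For instance
  ∂EG = G − E.
The resulting 7×13 matrix has rank 6, and its Smith normal form has invariant factors (1,1,1,1,1,1).

Boundary ∂_2: C_2 → C_1 acts by ∂[p,q,r] = [q,r] − [p,r] + [p,q]. For instance
  ∂ABJ = BJ − AJ + AB,
  ∂BEJ = EJ − BJ + BE.
The resulting 13×7 matrix has rank 6, and its Smith normal form has invariant factors (1,1,1,1,1,1).

The boundary map ∂_3: C_3 → C_2 sends each 3-simplex σ to the alternating sum Σ_i (−1)^i (σ with its i-th vertex removed). For instance
  ∂ABDJ = BDJ − ADJ + ABJ − ABD.
The 7×1 boundary matrix has rank 1 and Smith normal form diag(1).

Computing H_k = (kernel of ∂_k) / (image of ∂_{k+1}):

  H_3: rank ker ∂_3 − rank ∂_4 = (1 − 1) − 0 = 0, and there is no ∂_4, so H_3 = 0.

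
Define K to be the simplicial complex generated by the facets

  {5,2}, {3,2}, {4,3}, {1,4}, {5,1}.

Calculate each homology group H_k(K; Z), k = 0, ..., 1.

Take the total order 1 < 2 < 3 < 4 < 5 on the vertex set. Then K (dimension 1) consists of the simplices:

  0-simplices (5): [1], [2], [3], [4], [5]
  1-simplices (5): [1,4], [1,5], [2,3], [2,5], [3,4]

giving chain groups C_0 ≅ Z^5, C_1 ≅ Z^5.

Boundary ∂_1: C_1 → C_0 maps an edge to its endpoints' difference, ∂[p,q] = q − p. For instance
  ∂[2,3] = [3] − [2].
The resulting 5×5 matrix has rank 4, and its Smith normal form has invariant factors (1,1,1,1).

Now H_k = ker ∂_k / im ∂_{k+1}, so:

  H_0: rank C_0 − rank ∂_1 = 5 − 4 = 1, and the invariant factors of ∂_1 are all 1, so H_0 = Z.
  H_1: rank ker ∂_1 − rank ∂_2 = (5 − 4) − 0 = 1, and there is no ∂_2, so H_1 = Z.

As a check, the Euler characteristic is 5 − 5 = 0, which agrees with 1 − 1 = 0.

H_0 = Z,  H_1 = Z.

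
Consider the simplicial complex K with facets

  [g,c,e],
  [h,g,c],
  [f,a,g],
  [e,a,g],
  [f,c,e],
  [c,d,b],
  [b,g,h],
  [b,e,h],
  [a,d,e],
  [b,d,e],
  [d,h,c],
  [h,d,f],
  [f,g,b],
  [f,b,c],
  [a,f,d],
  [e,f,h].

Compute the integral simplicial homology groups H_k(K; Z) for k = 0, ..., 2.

Fix the vertex order a < b < c < d < e < f < g < h and write every simplex with vertices in increasing order. Then dim K = 2 and the simplices of K are:

  0-simplices (8): a, b, c, d, e, f, g, h
  1-simplices (24): ad, ae, af, ag, bc, bd, be, bf, bg, bh, cd, ce, cf, cg, ch, de, df, dh, ef, eg, eh, fg, fh, gh
  2-simplices (16): ade, adf, aeg, afg, bcd, bcf, bde, beh, bfg, bgh, cdh, cef, ceg, cgh, dfh, efh

Hence C_0 ≅ Z^8, C_1 ≅ Z^24, C_2 ≅ Z^16.

Boundary ∂_1: C_1 → C_0 is given by ∂[p,q] = [q] − [p]. For instance
  ∂eg = g − e.
This gives a 8×24 integer matrix of rank 7; reducing to Smith normal form yields diagonal entries (1,1,1,1,1,1,1).

The boundary map ∂_2: C_2 → C_1 acts by ∂[p,q,r] = [q,r] − [p,r] + [p,q]. For instance
  ∂cgh = gh − ch + cg,
  ∂ade = de − ae + ad.
The resulting 24×16 matrix has rank 15, and its Smith normal form has invariant factors (1,1,1,1,1,1,1,1,1,1,1,1,1,1,1).

From H_k ≅ ker(∂_k) / im(∂_{k+1}) we obtain:

  H_0: rank C_0 − rank ∂_1 = 8 − 7 = 1, and the invariant factors of ∂_1 are all 1, so H_0 = Z.
  H_1: rank ker ∂_1 − rank ∂_2 = (24 − 7) − 15 = 2, and the invariant factors of ∂_2 are all 1, so H_1 = Z^2.
  H_2: rank ker ∂_2 − rank ∂_3 = (16 − 15) − 0 = 1, and there is no ∂_3, so H_2 = Z.

H_0 = Z,  H_1 = Z^2,  H_2 = Z.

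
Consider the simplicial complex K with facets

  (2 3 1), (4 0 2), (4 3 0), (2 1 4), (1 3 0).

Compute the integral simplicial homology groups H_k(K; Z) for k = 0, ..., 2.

H_0 ≅ Z,  H_1 ≅ Z,  H_2 = 0.

Take the total order 0 < 1 < 2 < 3 < 4 on the vertex set. Then K (dimension 2) consists of the simplices:

  0-simplices (5): [0], [1], [2], [3], [4]
  1-simplices (10): [0,1], [0,2], [0,3], [0,4], [1,2], [1,3], [1,4], [2,3], [2,4], [3,4]
  2-simplices (5): [0,1,3], [0,2,4], [0,3,4], [1,2,3], [1,2,4]

so the chain groups are C_0 ≅ Z^5, C_1 ≅ Z^10, C_2 ≅ Z^5.

Boundary ∂_1: C_1 → C_0 maps an edge to its endpoints' difference, ∂[p,q] = q − p. For instance
  ∂[1,4] = [4] − [1].
The resulting 5×10 matrix has rank 4, and its Smith normal form has invariant factors (1,1,1,1).

The boundary map ∂_2: C_2 → C_1 acts by ∂[p,q,r] = [q,r] − [p,r] + [p,q]. For instance
  ∂[1,2,4] = [2,4] − [1,4] + [1,2],
  ∂[1,2,3] = [2,3] − [1,3] + [1,2].
This gives a 10×5 integer matrix of rank 5; reducing to Smith normal form yields diagonal entries (1,1,1,1,1).

Computing H_k = (kernel of ∂_k) / (image of ∂_{k+1}):

  H_0: rank C_0 − rank ∂_1 = 5 − 4 = 1, and the invariant factors of ∂_1 are all 1, so H_0 ≅ Z.
  H_1: rank ker ∂_1 − rank ∂_2 = (10 − 4) − 5 = 1, and the invariant factors of ∂_2 are all 1, so H_1 ≅ Z.
  H_2: rank ker ∂_2 − rank ∂_3 = (5 − 5) − 0 = 0, and there is no ∂_3, so H_2 ≅ 0.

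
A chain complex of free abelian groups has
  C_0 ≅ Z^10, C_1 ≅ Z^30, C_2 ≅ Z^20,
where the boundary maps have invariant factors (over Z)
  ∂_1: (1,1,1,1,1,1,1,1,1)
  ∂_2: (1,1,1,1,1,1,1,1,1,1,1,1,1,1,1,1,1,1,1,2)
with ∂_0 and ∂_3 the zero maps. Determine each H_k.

H_0: b_0 = 10 − 0 − 9 = 1; torsion from ∂_1 factors > 1: none. So H_0 = Z.
H_1: b_1 = 30 − 9 − 20 = 1; torsion from ∂_2 factors > 1: [2]. So H_1 = Z ⊕ Z/2.
H_2: b_2 = 20 − 20 − 0 = 0; torsion from ∂_3 factors > 1: none. So H_2 = 0.

H_0 = Z,  H_1 = Z ⊕ Z/2,  H_2 = 0.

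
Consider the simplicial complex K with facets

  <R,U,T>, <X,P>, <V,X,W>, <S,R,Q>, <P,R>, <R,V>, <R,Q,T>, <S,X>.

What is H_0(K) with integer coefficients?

Fix the vertex order P < Q < R < S < T < U < V < W < X and write every simplex with vertices in increasing order. Then dim K = 2 and the simplices of K are:

  0-simplices (9): P, Q, R, S, T, U, V, W, X
  1-simplices (14): PR, PX, QR, QS, QT, RS, RT, RU, RV, SX, TU, VW, VX, WX
  2-simplices (4): QRS, QRT, RTU, VWX

giving chain groups C_0 ≅ Z^9, C_1 ≅ Z^14, C_2 ≅ Z^4.

Boundary ∂_1: C_1 → C_0 is given by ∂[p,q] = [q] − [p].
The resulting 9×14 matrix has rank 8, and its Smith normal form has invariant factors (1,1,1,1,1,1,1,1).

Boundary ∂_2: C_2 → C_1 sends each 2-simplex [p,q,r] to [q,r] − [p,r] + [p,q]. For instance
  ∂VWX = WX − VX + VW,
  ∂QRT = RT − QT + QR.
This gives a 14×4 integer matrix of rank 4; reducing to Smith normal form yields diagonal entries (1,1,1,1).

Computing H_k = (kernel of ∂_k) / (image of ∂_{k+1}):

  H_0: rank C_0 − rank ∂_1 = 9 − 8 = 1, and the invariant factors of ∂_1 are all 1, so H_0 ≅ Z.

H_0 = Z.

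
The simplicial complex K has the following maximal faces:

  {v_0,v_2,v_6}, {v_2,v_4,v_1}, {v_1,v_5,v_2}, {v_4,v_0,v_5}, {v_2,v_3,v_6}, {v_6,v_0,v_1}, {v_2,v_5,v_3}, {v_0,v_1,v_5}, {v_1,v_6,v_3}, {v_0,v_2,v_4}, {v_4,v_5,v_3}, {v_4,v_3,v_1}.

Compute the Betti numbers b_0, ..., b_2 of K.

b_0 = 1, b_1 = 0, b_2 = 0.

Order the vertices as v_0 < v_1 < v_2 < v_3 < v_4 < v_5 < v_6. Listing each simplex with vertices in this order, K has dimension 2 with simplices:

  0-simplices (7): [v_0], [v_1], [v_2], [v_3], [v_4], [v_5], [v_6]
  1-simplices (18): (18 of them)
  2-simplices (12): (12 of them)

Hence C_0 ≅ Z^7, C_1 ≅ Z^18, C_2 ≅ Z^12.

Boundary ∂_1: C_1 → C_0 is given by ∂[p,q] = [q] − [p].
This gives a 7×18 integer matrix of rank 6; reducing to Smith normal form yields diagonal entries (1,1,1,1,1,1).

The boundary map ∂_2: C_2 → C_1 acts by ∂[p,q,r] = [q,r] − [p,r] + [p,q]. For instance
  ∂[v_0,v_1,v_6] = [v_1,v_6] − [v_0,v_6] + [v_0,v_1],
  ∂[v_0,v_1,v_5] = [v_1,v_5] − [v_0,v_5] + [v_0,v_1].
This gives a 18×12 integer matrix of rank 12; reducing to Smith normal form yields diagonal entries (1,1,1,1,1,1,1,1,1,1,1,2).

Computing H_k = (kernel of ∂_k) / (image of ∂_{k+1}):

  H_0: rank C_0 − rank ∂_1 = 7 − 6 = 1, and the invariant factors of ∂_1 are all 1, so H_0 ≅ Z.
  H_1: rank ker ∂_1 − rank ∂_2 = (18 − 6) − 12 = 0, and ∂_2 has invariant factor 2 > 1, so H_1 ≅ Z/2.
  H_2: rank ker ∂_2 − rank ∂_3 = (12 − 12) − 0 = 0, and there is no ∂_3, so H_2 ≅ 0.

(K is a triangulation of the real projective plane RP^2.)

Hence the Betti numbers are b_0 = 1, b_1 = 0, b_2 = 0.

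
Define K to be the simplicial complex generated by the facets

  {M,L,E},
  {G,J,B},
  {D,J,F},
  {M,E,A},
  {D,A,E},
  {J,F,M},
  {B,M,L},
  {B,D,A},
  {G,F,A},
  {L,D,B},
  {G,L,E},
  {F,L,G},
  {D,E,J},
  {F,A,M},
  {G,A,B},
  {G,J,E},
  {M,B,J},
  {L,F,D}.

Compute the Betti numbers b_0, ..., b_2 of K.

Fix the vertex order A < B < D < E < F < G < J < L < M and write every simplex with vertices in increasing order. Then dim K = 2 and the simplices of K are:

  0-simplices (9): A, B, D, E, F, G, J, L, M
  1-simplices (27): AB, AD, AE, AF, AG, AM, BD, BG, BJ, BL, BM, DE, DF, DJ, DL, EG, EJ, EL, EM, FG, FJ, FL, FM, GJ, GL, JM, LM
  2-simplices (18): ABD, ABG, ADE, AEM, AFG, AFM, BDL, BGJ, BJM, BLM, DEJ, DFJ, DFL, EGJ, EGL, ELM, FGL, FJM

giving chain groups C_0 ≅ Z^9, C_1 ≅ Z^27, C_2 ≅ Z^18.

∂_1: C_1 → C_0 is given by ∂[p,q] = [q] − [p].
The 9×27 boundary matrix has rank 8 and Smith normal form diag(1,1,1,1,1,1,1,1).

∂_2: C_2 → C_1 sends each 2-simplex [p,q,r] to [q,r] − [p,r] + [p,q]. For instance
  ∂AEM = EM − AM + AE,
  ∂BLM = LM − BM + BL.
This gives a 27×18 integer matrix of rank 17; reducing to Smith normal form yields diagonal entries (1,1,1,1,1,1,1,1,1,1,1,1,1,1,1,1,1).

Computing H_k = (kernel of ∂_k) / (image of ∂_{k+1}):

  H_0: rank C_0 − rank ∂_1 = 9 − 8 = 1, and the invariant factors of ∂_1 are all 1, so H_0 ≅ Z.
  H_1: rank ker ∂_1 − rank ∂_2 = (27 − 8) − 17 = 2, and the invariant factors of ∂_2 are all 1, so H_1 ≅ Z^2.
  H_2: rank ker ∂_2 − rank ∂_3 = (18 − 17) − 0 = 1, and there is no ∂_3, so H_2 ≅ Z.

As a check, the Euler characteristic is 9 − 27 + 18 = 0, which agrees with 1 − 2 + 1 = 0.
(K is a triangulation of the torus T^2.)

Hence the Betti numbers are b_0 = 1, b_1 = 2, b_2 = 1.

b_0 = 1, b_1 = 2, b_2 = 1.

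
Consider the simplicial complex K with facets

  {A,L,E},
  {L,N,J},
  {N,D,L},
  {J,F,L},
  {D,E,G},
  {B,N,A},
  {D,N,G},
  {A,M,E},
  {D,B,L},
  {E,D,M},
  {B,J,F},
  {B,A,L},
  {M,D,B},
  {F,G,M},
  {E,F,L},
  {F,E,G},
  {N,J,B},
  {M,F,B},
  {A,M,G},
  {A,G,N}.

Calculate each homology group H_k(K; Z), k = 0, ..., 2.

H_0 = Z,  H_1 = Z ⊕ Z_2,  H_2 = 0.

K has 10 vertices, 30 edges, 20 triangles.
rank ∂_0 = 0, rank ∂_1 = 9 ⇒ b_0 = 10 − 0 − 9 = 1; all invariant factors of ∂_1 are 1 so no torsion. So H_0 ≅ Z.
rank ∂_1 = 9, rank ∂_2 = 20 ⇒ b_1 = 30 − 9 − 20 = 1; ∂_2 has invariant factor(s) [2] giving torsion. So H_1 ≅ Z ⊕ Z_2.
rank ∂_2 = 20, rank ∂_3 = 0 ⇒ b_2 = 20 − 20 − 0 = 0. So H_2 ≅ 0.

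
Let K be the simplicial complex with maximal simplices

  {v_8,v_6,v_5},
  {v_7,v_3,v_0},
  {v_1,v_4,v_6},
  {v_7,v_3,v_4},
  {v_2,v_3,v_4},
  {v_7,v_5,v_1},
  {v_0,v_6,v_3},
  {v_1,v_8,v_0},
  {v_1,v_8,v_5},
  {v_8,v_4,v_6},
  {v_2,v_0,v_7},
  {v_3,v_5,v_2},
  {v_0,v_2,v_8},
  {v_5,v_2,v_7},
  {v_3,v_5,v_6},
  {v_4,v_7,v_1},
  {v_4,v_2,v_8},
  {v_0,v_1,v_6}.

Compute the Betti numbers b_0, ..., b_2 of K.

b_0 = 1, b_1 = 1, b_2 = 0.

Order the vertices as v_0 < v_1 < v_2 < v_3 < v_4 < v_5 < v_6 < v_7 < v_8. Listing each simplex with vertices in this order, K has dimension 2 with simplices:

  0-simplices (9): [v_0], [v_1], [v_2], [v_3], [v_4], [v_5], [v_6], [v_7], [v_8]
  1-simplices (27): (27 of them)
  2-simplices (18): (18 of them)

Hence C_0 ≅ Z^9, C_1 ≅ Z^27, C_2 ≅ Z^18.

The boundary map ∂_1: C_1 → C_0 maps an edge to its endpoints' difference, ∂[p,q] = q − p. For instance
  ∂[v_0,v_2] = [v_2] − [v_0].
The resulting 9×27 matrix has rank 8, and its Smith normal form has invariant factors (1,1,1,1,1,1,1,1).

The boundary map ∂_2: C_2 → C_1 acts by ∂[p,q,r] = [q,r] − [p,r] + [p,q]. For instance
  ∂[v_2,v_5,v_7] = [v_5,v_7] − [v_2,v_7] + [v_2,v_5],
  ∂[v_0,v_1,v_8] = [v_1,v_8] − [v_0,v_8] + [v_0,v_1].
This gives a 27×18 integer matrix of rank 18; reducing to Smith normal form yields diagonal entries (1,1,1,1,1,1,1,1,1,1,1,1,1,1,1,1,1,2).

Computing H_k = (kernel of ∂_k) / (image of ∂_{k+1}):

  H_0: rank C_0 − rank ∂_1 = 9 − 8 = 1, and the invariant factors of ∂_1 are all 1, so H_0 = Z.
  H_1: rank ker ∂_1 − rank ∂_2 = (27 − 8) − 18 = 1, and ∂_2 has invariant factor 2 > 1, so H_1 = Z ⊕ Z_2.
  H_2: rank ker ∂_2 − rank ∂_3 = (18 − 18) − 0 = 0, and there is no ∂_3, so H_2 = 0.

As a check, the Euler characteristic is 9 − 27 + 18 = 0, which agrees with 1 − 1 + 0 = 0.

Hence the Betti numbers are b_0 = 1, b_1 = 1, b_2 = 0.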